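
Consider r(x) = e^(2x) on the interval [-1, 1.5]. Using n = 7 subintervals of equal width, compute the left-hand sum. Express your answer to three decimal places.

Δx = (1.5 − (-1))/7 = 5/14.
Left endpoints: -1, -9/14, -2/7, 1/14, 3/7, 11/14, 8/7.
r(-1) ≈ 0.135, r(-9/14) ≈ 0.276, r(-2/7) ≈ 0.565, r(1/14) ≈ 1.154, r(3/7) ≈ 2.356, r(11/14) ≈ 4.814, r(8/7) ≈ 9.833.
Sum = Δx · [r(-1) + r(-9/14) + r(-2/7) + ...].
Sum ≈ 6.833.

6.833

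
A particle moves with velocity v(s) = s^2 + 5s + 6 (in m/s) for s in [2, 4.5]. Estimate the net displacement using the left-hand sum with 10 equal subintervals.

Δs = (4.5 − 2)/10 = 0.25.
Left endpoints: 2, 2.25, 2.5, 2.75, 3, 3.25, 3.5, 3.75, 4, 4.25.
v(2) = 20, v(2.25) = 22.3125, v(2.5) = 24.75, v(2.75) = 27.3125, v(3) = 30, v(3.25) = 32.8125, v(3.5) = 35.75, v(3.75) = 38.8125, v(4) = 42, v(4.25) = 45.3125.
Sum = Δs · [v(2) + v(2.25) + v(2.5) + ...].
Sum = 79.765625.

79.765625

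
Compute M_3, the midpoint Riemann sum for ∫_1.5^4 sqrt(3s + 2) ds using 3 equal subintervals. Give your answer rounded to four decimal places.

Δs = (4 − 1.5)/3 = 5/6.
Midpoints: 23/12, 2.75, 43/12.
f(23/12) ≈ 2.7839, f(2.75) ≈ 3.2016, f(43/12) ≈ 3.5707.
Sum = Δs · [f(23/12) + f(2.75) + f(43/12)].
Sum ≈ 7.9635.

7.9635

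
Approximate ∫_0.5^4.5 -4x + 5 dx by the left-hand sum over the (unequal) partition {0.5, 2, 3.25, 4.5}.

Subinterval widths: 1.5, 1.25, 1.25.
Left endpoints: 0.5, 2, 3.25.
f(0.5) = 3, f(2) = -3, f(3.25) = -8.
Sum = Σ Δx_i · f(x_i).
Sum = -9.25.

-9.25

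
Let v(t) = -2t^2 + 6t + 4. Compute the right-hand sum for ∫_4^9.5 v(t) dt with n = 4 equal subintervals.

Δt = (9.5 − 4)/4 = 1.375.
Right endpoints: 5.375, 6.75, 8.125, 9.5.
v(5.375) = -21.53125, v(6.75) = -46.625, v(8.125) = -79.28125, v(9.5) = -119.5.
Sum = Δt · [v(5.375) + v(6.75) + v(8.125) + v(9.5)].
Sum = -367.0390625.

-367.0390625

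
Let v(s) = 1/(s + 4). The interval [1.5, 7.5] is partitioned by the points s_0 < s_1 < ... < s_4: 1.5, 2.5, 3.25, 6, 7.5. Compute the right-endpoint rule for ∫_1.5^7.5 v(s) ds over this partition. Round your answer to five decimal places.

0.66273

Subinterval widths: 1, 0.75, 2.75, 1.5.
Right endpoints: 2.5, 3.25, 6, 7.5.
v(2.5) = 2/13, v(3.25) = 4/29, v(6) = 0.1, v(7.5) = 2/23.
Sum = Σ Δs_i · v(s_i).
Sum ≈ 0.66273.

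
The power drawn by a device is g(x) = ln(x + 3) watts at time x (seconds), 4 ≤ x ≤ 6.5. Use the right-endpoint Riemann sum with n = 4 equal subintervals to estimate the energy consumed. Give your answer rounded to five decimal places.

5.36011

Δx = (6.5 − 4)/4 = 0.625.
Right endpoints: 4.625, 5.25, 5.875, 6.5.
g(4.625) ≈ 2.03143, g(5.25) ≈ 2.11021, g(5.875) ≈ 2.18324, g(6.5) ≈ 2.25129.
Sum = Δx · [g(4.625) + g(5.25) + g(5.875) + g(6.5)].
Sum ≈ 5.36011.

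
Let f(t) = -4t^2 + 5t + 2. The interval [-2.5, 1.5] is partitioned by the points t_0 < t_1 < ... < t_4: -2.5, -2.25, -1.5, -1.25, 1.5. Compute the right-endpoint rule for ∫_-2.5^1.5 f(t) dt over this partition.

-19.5

Subinterval widths: 0.25, 0.75, 0.25, 2.75.
Right endpoints: -2.25, -1.5, -1.25, 1.5.
f(-2.25) = -29.5, f(-1.5) = -14.5, f(-1.25) = -10.5, f(1.5) = 0.5.
Sum = Σ Δt_i · f(t_i).
Sum = -19.5.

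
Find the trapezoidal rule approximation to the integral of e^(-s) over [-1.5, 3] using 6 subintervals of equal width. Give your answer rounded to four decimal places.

Δs = (3 − (-1.5))/6 = 0.75.
f(-1.5) ≈ 4.4817, f(-0.75) ≈ 2.1170, f(0) ≈ 1.0000, f(0.75) ≈ 0.4724, f(1.5) ≈ 0.2231, f(2.25) ≈ 0.1054, f(3) ≈ 0.0498.
T_6 = (Δs/2)·[f(s_0) + 2f(s_1) + ... + 2f(s_{5}) + f(s_6)].
Sum ≈ 4.6377.

4.6377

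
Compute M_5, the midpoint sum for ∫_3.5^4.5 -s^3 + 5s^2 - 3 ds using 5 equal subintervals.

12.44

Δs = (4.5 − 3.5)/5 = 0.2.
Midpoints: 3.6, 3.8, 4, 4.2, 4.4.
f(3.6) = 15.144, f(3.8) = 14.328, f(4) = 13, f(4.2) = 11.112, f(4.4) = 8.616.
Sum = Δs · [f(3.6) + f(3.8) + f(4) + f(4.2) + f(4.4)].
Sum = 12.44.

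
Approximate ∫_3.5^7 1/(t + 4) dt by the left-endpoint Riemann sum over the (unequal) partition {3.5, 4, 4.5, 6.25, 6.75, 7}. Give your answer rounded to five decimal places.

0.40709

Subinterval widths: 0.5, 0.5, 1.75, 0.5, 0.25.
Left endpoints: 3.5, 4, 4.5, 6.25, 6.75.
f(3.5) = 2/15, f(4) = 0.125, f(4.5) = 2/17, f(6.25) = 4/41, f(6.75) = 4/43.
Sum = Σ Δt_i · f(t_i).
Sum ≈ 0.40709.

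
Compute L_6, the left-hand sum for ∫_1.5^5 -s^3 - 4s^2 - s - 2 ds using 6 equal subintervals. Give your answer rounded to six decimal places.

Δs = (5 − 1.5)/6 = 7/12.
Left endpoints: 1.5, 25/12, 8/3, 3.25, 23/6, 53/12.
f(1.5) = -15.875, f(25/12) = -52681/1728, f(8/3) = -1406/27, f(3.25) = -81.828125, f(23/6) = -26123/216, f(53/12) = -294797/1728.
Sum = Δs · [f(1.5) + f(25/12) + f(8/3) + ...].
Sum ≈ -275.218895.

-275.218895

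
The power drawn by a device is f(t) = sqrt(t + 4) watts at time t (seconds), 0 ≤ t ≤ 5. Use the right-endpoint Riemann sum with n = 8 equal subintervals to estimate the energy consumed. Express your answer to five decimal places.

Δt = (5 − 0)/8 = 0.625.
Right endpoints: 0.625, 1.25, 1.875, 2.5, 3.125, 3.75, 4.375, 5.
f(0.625) ≈ 2.15058, f(1.25) ≈ 2.29129, f(1.875) ≈ 2.42384, f(2.5) ≈ 2.54951, f(3.125) ≈ 2.66927, f(3.75) ≈ 2.78388, f(4.375) ≈ 2.89396, f(5) ≈ 3.00000.
Sum = Δt · [f(0.625) + f(1.25) + f(1.875) + ...].
Sum ≈ 12.97646.

12.97646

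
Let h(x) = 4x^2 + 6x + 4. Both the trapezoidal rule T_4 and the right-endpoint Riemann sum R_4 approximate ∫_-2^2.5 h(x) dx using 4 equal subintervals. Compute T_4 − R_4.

-20.25

T_4 = 60.046875.
R_4 = 80.296875.
T_4 − R_4 = -20.25.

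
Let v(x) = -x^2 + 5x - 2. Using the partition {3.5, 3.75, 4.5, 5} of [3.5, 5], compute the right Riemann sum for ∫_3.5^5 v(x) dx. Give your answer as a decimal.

Subinterval widths: 0.25, 0.75, 0.5.
Right endpoints: 3.75, 4.5, 5.
v(3.75) = 2.6875, v(4.5) = 0.25, v(5) = -2.
Sum = Σ Δx_i · v(x_i).
Sum = -0.140625.

-0.140625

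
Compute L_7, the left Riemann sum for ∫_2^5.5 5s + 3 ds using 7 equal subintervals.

Δs = (5.5 − 2)/7 = 0.5.
Left endpoints: 2, 2.5, 3, 3.5, 4, 4.5, 5.
f(2) = 13, f(2.5) = 15.5, f(3) = 18, f(3.5) = 20.5, f(4) = 23, f(4.5) = 25.5, f(5) = 28.
Sum = Δs · [f(2) + f(2.5) + f(3) + ...].
Sum = 71.75.

71.75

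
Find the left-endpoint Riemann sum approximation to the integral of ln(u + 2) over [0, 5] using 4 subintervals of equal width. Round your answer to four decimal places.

6.4063

Δu = (5 − 0)/4 = 1.25.
Left endpoints: 0, 1.25, 2.5, 3.75.
f(0) ≈ 0.6931, f(1.25) ≈ 1.1787, f(2.5) ≈ 1.5041, f(3.75) ≈ 1.7492.
Sum = Δu · [f(0) + f(1.25) + f(2.5) + f(3.75)].
Sum ≈ 6.4063.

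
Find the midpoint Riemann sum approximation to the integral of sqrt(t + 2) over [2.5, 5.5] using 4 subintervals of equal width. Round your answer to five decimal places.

7.33035

Δt = (5.5 − 2.5)/4 = 0.75.
Midpoints: 2.875, 3.625, 4.375, 5.125.
f(2.875) ≈ 2.20794, f(3.625) ≈ 2.37171, f(4.375) ≈ 2.52488, f(5.125) ≈ 2.66927.
Sum = Δt · [f(2.875) + f(3.625) + f(4.375) + f(5.125)].
Sum ≈ 7.33035.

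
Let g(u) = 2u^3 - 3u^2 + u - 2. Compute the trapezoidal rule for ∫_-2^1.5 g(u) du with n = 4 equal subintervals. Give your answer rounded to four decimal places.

Δu = (1.5 − (-2))/4 = 0.875.
g(-2) = -32, g(-1.125) = -9.76953125, g(-0.25) = -2.46875, g(0.625) = -2.05859375, g(1.5) = -0.5.
T_4 = (Δu/2)·[g(u_0) + 2g(u_1) + 2g(u_2) + 2g(u_3) + g(u_4)].
Sum ≈ -26.7285.

-26.7285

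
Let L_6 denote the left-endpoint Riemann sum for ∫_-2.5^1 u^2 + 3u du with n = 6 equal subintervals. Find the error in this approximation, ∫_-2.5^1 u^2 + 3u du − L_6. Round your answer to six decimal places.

1.332755

Exact integral: ∫_-2.5^1 f(u) du ≈ -2.33333333.
L_6 ≈ -3.66608796.
Error ≈ -2.33333333 − (-3.66608796) ≈ 1.332755.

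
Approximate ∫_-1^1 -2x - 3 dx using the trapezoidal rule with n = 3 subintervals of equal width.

Δx = (1 − (-1))/3 = 2/3.
f(-1) = -1, f(-1/3) = -7/3, f(1/3) = -11/3, f(1) = -5.
T_3 = (Δx/2)·[f(x_0) + 2f(x_1) + 2f(x_2) + f(x_3)].
Sum = -6.

-6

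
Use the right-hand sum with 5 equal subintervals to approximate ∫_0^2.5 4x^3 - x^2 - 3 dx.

41.875

Δx = (2.5 − 0)/5 = 0.5.
Right endpoints: 0.5, 1, 1.5, 2, 2.5.
f(0.5) = -2.75, f(1) = 0, f(1.5) = 8.25, f(2) = 25, f(2.5) = 53.25.
Sum = Δx · [f(0.5) + f(1) + f(1.5) + f(2) + f(2.5)].
Sum = 41.875.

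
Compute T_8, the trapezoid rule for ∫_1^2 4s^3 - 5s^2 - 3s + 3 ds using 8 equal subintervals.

1.8671875

Δs = (2 − 1)/8 = 0.125.
f(1) = -1, f(1.125) = -1.0078125, f(1.25) = -0.75, f(1.375) = -0.1796875, f(1.5) = 0.75, f(1.625) = 2.0859375, f(1.75) = 3.875, f(1.875) = 6.1640625, f(2) = 9.
T_8 = (Δs/2)·[f(s_0) + 2f(s_1) + ... + 2f(s_{7}) + f(s_8)].
Sum = 1.8671875.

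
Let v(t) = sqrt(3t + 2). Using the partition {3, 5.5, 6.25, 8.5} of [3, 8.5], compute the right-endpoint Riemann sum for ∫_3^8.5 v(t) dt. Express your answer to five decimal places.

Subinterval widths: 2.5, 0.75, 2.25.
Right endpoints: 5.5, 6.25, 8.5.
v(5.5) ≈ 4.30116, v(6.25) ≈ 4.55522, v(8.5) ≈ 5.24404.
Sum = Σ Δt_i · v(t_i).
Sum ≈ 25.96842.

25.96842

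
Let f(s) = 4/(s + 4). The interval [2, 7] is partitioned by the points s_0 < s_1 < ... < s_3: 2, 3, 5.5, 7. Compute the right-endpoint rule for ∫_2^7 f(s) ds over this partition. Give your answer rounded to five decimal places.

2.16951

Subinterval widths: 1, 2.5, 1.5.
Right endpoints: 3, 5.5, 7.
f(3) = 4/7, f(5.5) = 8/19, f(7) = 4/11.
Sum = Σ Δs_i · f(s_i).
Sum ≈ 2.16951.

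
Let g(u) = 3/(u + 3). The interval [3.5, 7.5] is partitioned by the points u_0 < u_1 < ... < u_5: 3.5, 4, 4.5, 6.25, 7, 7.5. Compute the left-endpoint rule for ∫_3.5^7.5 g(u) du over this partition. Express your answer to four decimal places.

Subinterval widths: 0.5, 0.5, 1.75, 0.75, 0.5.
Left endpoints: 3.5, 4, 4.5, 6.25, 7.
g(3.5) = 6/13, g(4) = 3/7, g(4.5) = 0.4, g(6.25) = 12/37, g(7) = 0.3.
Sum = Σ Δu_i · g(u_i).
Sum ≈ 1.5383.

1.5383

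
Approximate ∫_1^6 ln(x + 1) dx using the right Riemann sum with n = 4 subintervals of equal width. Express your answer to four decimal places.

Δx = (6 − 1)/4 = 1.25.
Right endpoints: 2.25, 3.5, 4.75, 6.
f(2.25) ≈ 1.1787, f(3.5) ≈ 1.5041, f(4.75) ≈ 1.7492, f(6) ≈ 1.9459.
Sum = Δx · [f(2.25) + f(3.5) + f(4.75) + f(6)].
Sum ≈ 7.9723.

7.9723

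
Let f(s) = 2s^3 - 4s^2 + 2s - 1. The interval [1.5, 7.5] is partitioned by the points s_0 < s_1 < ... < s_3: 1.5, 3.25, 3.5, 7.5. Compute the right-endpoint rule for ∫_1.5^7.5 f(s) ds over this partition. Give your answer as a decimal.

Subinterval widths: 1.75, 0.25, 4.
Right endpoints: 3.25, 3.5, 7.5.
f(3.25) = 31.90625, f(3.5) = 42.75, f(7.5) = 632.75.
Sum = Σ Δs_i · f(s_i).
Sum = 2597.5234375.

2597.5234375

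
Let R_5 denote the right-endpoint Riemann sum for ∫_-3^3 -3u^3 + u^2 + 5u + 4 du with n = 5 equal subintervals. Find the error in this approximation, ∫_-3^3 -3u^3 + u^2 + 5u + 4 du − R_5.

77.76

Exact integral: ∫_-3^3 f(u) du = 42.
R_5 = -35.76.
Error = 42 − (-35.76) = 77.76.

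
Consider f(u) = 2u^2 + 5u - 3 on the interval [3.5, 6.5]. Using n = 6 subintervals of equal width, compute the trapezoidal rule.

Δu = (6.5 − 3.5)/6 = 0.5.
f(3.5) = 39, f(4) = 49, f(4.5) = 60, f(5) = 72, f(5.5) = 85, f(6) = 99, f(6.5) = 114.
T_6 = (Δu/2)·[f(u_0) + 2f(u_1) + ... + 2f(u_{5}) + f(u_6)].
Sum = 220.75.

220.75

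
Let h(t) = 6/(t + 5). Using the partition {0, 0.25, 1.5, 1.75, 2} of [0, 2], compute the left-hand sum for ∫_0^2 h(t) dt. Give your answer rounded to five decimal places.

2.18156

Subinterval widths: 0.25, 1.25, 0.25, 0.25.
Left endpoints: 0, 0.25, 1.5, 1.75.
h(0) = 1.2, h(0.25) = 8/7, h(1.5) = 12/13, h(1.75) = 8/9.
Sum = Σ Δt_i · h(t_i).
Sum ≈ 2.18156.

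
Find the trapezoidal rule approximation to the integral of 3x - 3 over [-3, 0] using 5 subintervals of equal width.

Δx = (0 − (-3))/5 = 0.6.
f(-3) = -12, f(-2.4) = -10.2, f(-1.8) = -8.4, f(-1.2) = -6.6, f(-0.6) = -4.8, f(0) = -3.
T_5 = (Δx/2)·[f(x_0) + 2f(x_1) + ... + 2f(x_{4}) + f(x_5)].
Sum = -22.5.

-22.5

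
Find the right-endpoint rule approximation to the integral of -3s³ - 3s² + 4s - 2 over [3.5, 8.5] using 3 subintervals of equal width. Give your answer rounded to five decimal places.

Δs = (8.5 − 3.5)/3 = 5/3.
Right endpoints: 31/6, 41/6, 8.5.
f(31/6) = -34213/72, f(41/6) = -77183/72, f(8.5) = -2027.125.
Sum = Δs · [f(31/6) + f(41/6) + f(8.5)].
Sum ≈ -5957.15278.

-5957.15278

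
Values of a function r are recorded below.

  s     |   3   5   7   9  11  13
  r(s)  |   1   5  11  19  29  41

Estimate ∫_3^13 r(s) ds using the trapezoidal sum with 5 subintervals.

170

Δs = 2.
T_5 = (2/2)·[1 + 2·5 + 2·11 + 2·19 + 2·29 + 41] = 170.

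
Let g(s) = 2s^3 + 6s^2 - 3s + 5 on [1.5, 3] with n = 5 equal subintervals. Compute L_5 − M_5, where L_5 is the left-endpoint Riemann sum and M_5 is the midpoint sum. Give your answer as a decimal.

L_5 = 70.545.
M_5 = 82.374375.
L_5 − M_5 = -11.829375.

-11.829375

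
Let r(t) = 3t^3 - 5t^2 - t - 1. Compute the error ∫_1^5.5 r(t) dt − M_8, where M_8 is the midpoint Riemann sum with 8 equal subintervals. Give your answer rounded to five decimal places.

Exact integral: ∫_1^5.5 r(t) dt = 390.796875.
M_8 ≈ 387.9195557.
Error ≈ 390.796875 − 387.9195557 ≈ 2.87732.

2.87732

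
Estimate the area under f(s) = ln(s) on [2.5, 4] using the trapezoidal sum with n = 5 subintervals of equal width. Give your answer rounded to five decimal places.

1.75333

Δs = (4 − 2.5)/5 = 0.3.
f(2.5) ≈ 0.91629, f(2.8) ≈ 1.02962, f(3.1) ≈ 1.13140, f(3.4) ≈ 1.22378, f(3.7) ≈ 1.30833, f(4) ≈ 1.38629.
T_5 = (Δs/2)·[f(s_0) + 2f(s_1) + ... + 2f(s_{4}) + f(s_5)].
Sum ≈ 1.75333.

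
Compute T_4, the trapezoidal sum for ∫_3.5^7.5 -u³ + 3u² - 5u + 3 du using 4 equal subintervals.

Δu = (7.5 − 3.5)/4 = 1.
f(3.5) = -20.625, f(4.5) = -49.875, f(5.5) = -100.125, f(6.5) = -177.375, f(7.5) = -287.625.
T_4 = (Δu/2)·[f(u_0) + 2f(u_1) + 2f(u_2) + 2f(u_3) + f(u_4)].
Sum = -481.5.

-481.5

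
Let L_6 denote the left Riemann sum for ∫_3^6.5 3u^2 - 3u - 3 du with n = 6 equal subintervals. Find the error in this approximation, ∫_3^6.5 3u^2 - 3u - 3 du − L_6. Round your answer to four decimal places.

25.4358

Exact integral: ∫_3^6.5 f(u) du = 187.25.
L_6 ≈ 161.814236.
Error ≈ 187.25 − 161.814236 ≈ 25.4358.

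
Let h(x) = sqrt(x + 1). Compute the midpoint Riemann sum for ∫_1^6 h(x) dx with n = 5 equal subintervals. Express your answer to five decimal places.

10.46801

Δx = (6 − 1)/5 = 1.
Midpoints: 1.5, 2.5, 3.5, 4.5, 5.5.
h(1.5) ≈ 1.58114, h(2.5) ≈ 1.87083, h(3.5) ≈ 2.12132, h(4.5) ≈ 2.34521, h(5.5) ≈ 2.54951.
Sum = Δx · [h(1.5) + h(2.5) + h(3.5) + h(4.5) + h(5.5)].
Sum ≈ 10.46801.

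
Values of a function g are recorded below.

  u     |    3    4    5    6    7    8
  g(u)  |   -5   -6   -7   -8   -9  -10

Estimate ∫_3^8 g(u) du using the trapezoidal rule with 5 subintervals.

Δu = 1.
T_5 = (1/2)·[(-5) + 2·(-6) + 2·(-7) + 2·(-8) + 2·(-9) + (-10)] = -37.5.

-37.5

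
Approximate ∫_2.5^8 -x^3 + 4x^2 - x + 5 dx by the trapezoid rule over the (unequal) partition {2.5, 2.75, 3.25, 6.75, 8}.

Subinterval widths: 0.25, 0.5, 3.5, 1.25.
f(2.5) = 11.875, f(2.75) = 11.703125, f(3.25) = 9.671875, f(6.75) = -127.046875, f(8) = -259.
On each subinterval the trapezoid contributes (Δx_i/2)·[f(x_{i-1}) + f(x_i)].
Sum = -438.39453125.

-438.39453125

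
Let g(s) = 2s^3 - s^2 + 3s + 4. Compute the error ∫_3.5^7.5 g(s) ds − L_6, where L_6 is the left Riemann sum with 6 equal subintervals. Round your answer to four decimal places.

232.5185

Exact integral: ∫_3.5^7.5 g(s) ds ≈ 1462.666667.
L_6 ≈ 1230.148148.
Error ≈ 1462.666667 − 1230.148148 ≈ 232.5185.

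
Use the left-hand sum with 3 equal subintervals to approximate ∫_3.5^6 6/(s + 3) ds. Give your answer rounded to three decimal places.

2.063

Δs = (6 − 3.5)/3 = 5/6.
Left endpoints: 3.5, 13/3, 31/6.
f(3.5) = 12/13, f(13/3) = 9/11, f(31/6) = 36/49.
Sum = Δs · [f(3.5) + f(13/3) + f(31/6)].
Sum ≈ 2.063.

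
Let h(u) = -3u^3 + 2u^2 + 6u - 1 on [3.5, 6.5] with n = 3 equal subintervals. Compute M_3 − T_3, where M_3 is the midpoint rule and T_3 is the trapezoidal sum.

M_3 = -974.
T_3 = -1006.25.
M_3 − T_3 = 32.25.

32.25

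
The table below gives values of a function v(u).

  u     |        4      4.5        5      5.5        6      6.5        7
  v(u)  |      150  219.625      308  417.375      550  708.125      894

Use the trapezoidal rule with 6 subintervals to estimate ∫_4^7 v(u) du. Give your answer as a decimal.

Δu = 0.5.
T_6 = (0.5/2)·[150 + 2·219.625 + 2·308 + 2·417.375 + 2·550 + 2·708.125 + 894] = 1362.5625.

1362.5625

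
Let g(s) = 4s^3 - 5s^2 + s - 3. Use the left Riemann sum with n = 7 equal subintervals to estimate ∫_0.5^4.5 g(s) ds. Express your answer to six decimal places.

185.204082

Δs = (4.5 − 0.5)/7 = 4/7.
Left endpoints: 0.5, 15/14, 23/14, 31/14, 39/14, 47/14, 55/14.
g(0.5) = -3.25, g(15/14) = -3771/1372, g(23/14) = 3957/1372, g(31/14) = 24869/1372, g(39/14) = 65109/1372, g(47/14) = 130821/1372, g(55/14) = 228149/1372.
Sum = Δs · [g(0.5) + g(15/14) + g(23/14) + ...].
Sum ≈ 185.204082.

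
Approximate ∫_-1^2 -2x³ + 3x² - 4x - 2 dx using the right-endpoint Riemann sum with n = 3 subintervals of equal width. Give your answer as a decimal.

-21

Δx = (2 − (-1))/3 = 1.
Right endpoints: 0, 1, 2.
f(0) = -2, f(1) = -5, f(2) = -14.
Sum = Δx · [f(0) + f(1) + f(2)].
Sum = -21.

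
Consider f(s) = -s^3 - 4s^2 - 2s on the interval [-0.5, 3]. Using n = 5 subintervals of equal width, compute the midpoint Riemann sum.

-64.0434375

Δs = (3 − (-0.5))/5 = 0.7.
Midpoints: -0.15, 0.55, 1.25, 1.95, 2.65.
f(-0.15) = 0.213375, f(0.55) = -2.476375, f(1.25) = -10.703125, f(1.95) = -26.524875, f(2.65) = -51.999625.
Sum = Δs · [f(-0.15) + f(0.55) + f(1.25) + f(1.95) + f(2.65)].
Sum = -64.0434375.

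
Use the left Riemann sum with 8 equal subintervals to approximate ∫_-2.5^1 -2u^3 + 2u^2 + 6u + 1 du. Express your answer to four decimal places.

Δu = (1 − (-2.5))/8 = 0.4375.
Left endpoints: -2.5, -2.0625, -1.625, -1.1875, -0.75, -0.3125, 0.125, 0.5625.
f(-2.5) = 29.75, f(-2.0625) = 30065/2048, f(-1.625) = 5.11328125, f(-1.1875) = 91/2048, f(-0.75) = -1.53125, f(-0.3125) = -1267/2048, f(0.125) = 1.77734375, f(0.5625) = 9527/2048.
Sum = Δu · [f(-2.5) + f(-2.0625) + f(-1.625) + ...].
Sum ≈ 23.5669.

23.5669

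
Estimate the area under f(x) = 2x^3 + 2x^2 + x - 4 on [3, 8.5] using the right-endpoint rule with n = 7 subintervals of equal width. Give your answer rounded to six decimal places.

3504.397959

Δx = (8.5 − 3)/7 = 11/14.
Right endpoints: 53/14, 32/7, 75/14, 43/7, 97/14, 54/7, 8.5.
f(53/14) = 187909/1372, f(32/7) = 80068/343, f(75/14) = 502487/1372, f(43/7) = 185635/343, f(97/14) = 1048417/1372, f(54/7) = 357026/343, f(8.5) = 1377.25.
Sum = Δx · [f(53/14) + f(32/7) + f(75/14) + ...].
Sum ≈ 3504.397959.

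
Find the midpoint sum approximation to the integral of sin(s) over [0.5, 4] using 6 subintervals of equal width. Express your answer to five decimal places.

1.55315

Δs = (4 − 0.5)/6 = 7/12.
Midpoints: 19/24, 1.375, 47/24, 61/24, 3.125, 89/24.
f(19/24) ≈ 0.71153, f(1.375) ≈ 0.98089, f(47/24) ≈ 0.92584, f(61/24) ≈ 0.56458, f(3.125) ≈ 0.01659, f(89/24) ≈ -0.53689.
Sum = Δs · [f(19/24) + f(1.375) + f(47/24) + ...].
Sum ≈ 1.55315.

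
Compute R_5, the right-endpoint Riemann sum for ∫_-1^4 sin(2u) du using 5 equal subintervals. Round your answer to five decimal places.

Δu = (4 − (-1))/5 = 1.
Right endpoints: 0, 1, 2, 3, 4.
f(0) ≈ 0.00000, f(1) ≈ 0.90930, f(2) ≈ -0.75680, f(3) ≈ -0.27942, f(4) ≈ 0.98936.
Sum = Δu · [f(0) + f(1) + f(2) + f(3) + f(4)].
Sum ≈ 0.86244.

0.86244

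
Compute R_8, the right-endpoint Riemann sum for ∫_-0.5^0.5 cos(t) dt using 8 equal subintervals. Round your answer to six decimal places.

0.957602

Δt = (0.5 − (-0.5))/8 = 0.125.
Right endpoints: -0.375, -0.25, -0.125, 0, 0.125, 0.25, 0.375, 0.5.
f(-0.375) ≈ 0.930508, f(-0.25) ≈ 0.968912, f(-0.125) ≈ 0.992198, f(0) ≈ 1.000000, f(0.125) ≈ 0.992198, f(0.25) ≈ 0.968912, f(0.375) ≈ 0.930508, f(0.5) ≈ 0.877583.
Sum = Δt · [f(-0.375) + f(-0.25) + f(-0.125) + ...].
Sum ≈ 0.957602.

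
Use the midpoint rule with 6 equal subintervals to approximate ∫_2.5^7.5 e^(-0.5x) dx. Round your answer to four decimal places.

0.5222

Δx = (7.5 − 2.5)/6 = 5/6.
Midpoints: 35/12, 3.75, 55/12, 65/12, 6.25, 85/12.
f(35/12) ≈ 0.2326, f(3.75) ≈ 0.1534, f(55/12) ≈ 0.1011, f(65/12) ≈ 0.0666, f(6.25) ≈ 0.0439, f(85/12) ≈ 0.0290.
Sum = Δx · [f(35/12) + f(3.75) + f(55/12) + ...].
Sum ≈ 0.5222.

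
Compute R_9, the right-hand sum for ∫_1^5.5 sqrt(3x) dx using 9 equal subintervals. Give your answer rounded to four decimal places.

14.3116

Δx = (5.5 − 1)/9 = 0.5.
Right endpoints: 1.5, 2, 2.5, 3, 3.5, 4, 4.5, 5, 5.5.
f(1.5) ≈ 2.1213, f(2) ≈ 2.4495, f(2.5) ≈ 2.7386, f(3) ≈ 3.0000, f(3.5) ≈ 3.2404, f(4) ≈ 3.4641, f(4.5) ≈ 3.6742, f(5) ≈ 3.8730, f(5.5) ≈ 4.0620.
Sum = Δx · [f(1.5) + f(2) + f(2.5) + ...].
Sum ≈ 14.3116.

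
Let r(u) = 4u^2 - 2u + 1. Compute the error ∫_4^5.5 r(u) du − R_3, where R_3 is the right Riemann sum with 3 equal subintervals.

Exact integral: ∫_4^5.5 r(u) du = 123.75.
R_3 = 137.5.
Error = 123.75 − 137.5 = -13.75.

-13.75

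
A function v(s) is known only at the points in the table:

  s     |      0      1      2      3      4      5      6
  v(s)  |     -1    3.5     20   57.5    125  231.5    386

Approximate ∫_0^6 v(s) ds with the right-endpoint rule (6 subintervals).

823.5

Δs = 1.
Sum = 1·[3.5 + 20 + 57.5 + 125 + 231.5 + 386] = 823.5.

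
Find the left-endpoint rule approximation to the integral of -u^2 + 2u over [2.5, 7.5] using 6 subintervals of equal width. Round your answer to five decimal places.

-69.32870

Δu = (7.5 − 2.5)/6 = 5/6.
Left endpoints: 2.5, 10/3, 25/6, 5, 35/6, 20/3.
f(2.5) = -1.25, f(10/3) = -40/9, f(25/6) = -325/36, f(5) = -15, f(35/6) = -805/36, f(20/3) = -280/9.
Sum = Δu · [f(2.5) + f(10/3) + f(25/6) + ...].
Sum ≈ -69.32870.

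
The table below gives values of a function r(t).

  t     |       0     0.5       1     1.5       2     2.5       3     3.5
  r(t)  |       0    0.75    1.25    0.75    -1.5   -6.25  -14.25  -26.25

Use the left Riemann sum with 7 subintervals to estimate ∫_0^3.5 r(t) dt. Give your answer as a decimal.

-9.625

Δt = 0.5.
Sum = 0.5·[0 + 0.75 + 1.25 + 0.75 + (-1.5) + (-6.25) + (-14.25)] = -9.625.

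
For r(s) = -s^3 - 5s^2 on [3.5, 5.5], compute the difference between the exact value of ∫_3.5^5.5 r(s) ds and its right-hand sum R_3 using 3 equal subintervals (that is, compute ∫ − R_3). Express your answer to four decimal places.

Exact integral: ∫_3.5^5.5 r(s) ds ≈ -397.083333.
R_3 ≈ -470.990741.
Error ≈ -397.083333 − (-470.990741) ≈ 73.9074.

73.9074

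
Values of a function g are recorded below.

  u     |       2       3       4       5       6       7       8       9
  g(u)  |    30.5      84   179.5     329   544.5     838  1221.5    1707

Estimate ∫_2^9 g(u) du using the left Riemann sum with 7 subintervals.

Δu = 1.
Sum = 1·[30.5 + 84 + 179.5 + 329 + 544.5 + 838 + 1221.5] = 3227.

3227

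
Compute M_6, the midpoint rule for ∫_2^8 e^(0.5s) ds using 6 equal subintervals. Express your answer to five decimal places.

Δs = (8 − 2)/6 = 1.
Midpoints: 2.5, 3.5, 4.5, 5.5, 6.5, 7.5.
f(2.5) ≈ 3.49034, f(3.5) ≈ 5.75460, f(4.5) ≈ 9.48774, f(5.5) ≈ 15.64263, f(6.5) ≈ 25.79034, f(7.5) ≈ 42.52108.
Sum = Δs · [f(2.5) + f(3.5) + f(4.5) + ...].
Sum ≈ 102.68674.

102.68674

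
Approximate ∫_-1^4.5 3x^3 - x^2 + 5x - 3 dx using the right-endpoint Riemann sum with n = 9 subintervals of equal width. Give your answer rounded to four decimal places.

Δx = (4.5 − (-1))/9 = 11/18.
Right endpoints: -7/18, 2/9, 5/6, 13/9, 37/18, 8/3, 59/18, 35/9, 4.5.
f(-7/18) = -10249/1944, f(2/9) = -463/243, f(5/6) = 53/24, f(13/9) = 2716/243, f(37/18) = 56587/1944, f(8/3) = 541/9, f(59/18) = 210521/1944, f(35/9) = 43196/243, f(4.5) = 272.625.
Sum = Δx · [f(-7/18) + f(2/9) + f(5/6) + ...].
Sum ≈ 399.7317.

399.7317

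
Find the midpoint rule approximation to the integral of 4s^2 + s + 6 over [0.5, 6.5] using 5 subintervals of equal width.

420.12

Δs = (6.5 − 0.5)/5 = 1.2.
Midpoints: 1.1, 2.3, 3.5, 4.7, 5.9.
f(1.1) = 11.94, f(2.3) = 29.46, f(3.5) = 58.5, f(4.7) = 99.06, f(5.9) = 151.14.
Sum = Δs · [f(1.1) + f(2.3) + f(3.5) + f(4.7) + f(5.9)].
Sum = 420.12.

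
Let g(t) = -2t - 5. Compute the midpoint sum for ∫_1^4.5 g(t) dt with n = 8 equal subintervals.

-36.75

Δt = (4.5 − 1)/8 = 0.4375.
Midpoints: 1.21875, 1.65625, 2.09375, 2.53125, 2.96875, 3.40625, 3.84375, 4.28125.
g(1.21875) = -7.4375, g(1.65625) = -8.3125, g(2.09375) = -9.1875, g(2.53125) = -10.0625, g(2.96875) = -10.9375, g(3.40625) = -11.8125, g(3.84375) = -12.6875, g(4.28125) = -13.5625.
Sum = Δt · [g(1.21875) + g(1.65625) + g(2.09375) + ...].
Sum = -36.75.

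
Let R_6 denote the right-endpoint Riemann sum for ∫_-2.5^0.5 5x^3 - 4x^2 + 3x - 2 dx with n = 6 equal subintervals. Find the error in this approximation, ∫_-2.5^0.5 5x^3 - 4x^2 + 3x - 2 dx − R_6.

-25.5625

Exact integral: ∫_-2.5^0.5 f(x) dx = -84.75.
R_6 = -59.1875.
Error = -84.75 − (-59.1875) = -25.5625.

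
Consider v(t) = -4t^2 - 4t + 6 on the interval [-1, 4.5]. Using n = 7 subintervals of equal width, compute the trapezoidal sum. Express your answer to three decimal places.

Δt = (4.5 − (-1))/7 = 11/14.
v(-1) = 6, v(-3/14) = 327/49, v(4/7) = 118/49, v(19/14) = -333/49, v(15/7) = -1026/49, v(41/14) = -1961/49, v(26/7) = -3138/49, v(4.5) = -93.
T_7 = (Δt/2)·[v(t_0) + 2v(t_1) + ... + 2v(t_{6}) + v(t_7)].
Sum ≈ -130.597.

-130.597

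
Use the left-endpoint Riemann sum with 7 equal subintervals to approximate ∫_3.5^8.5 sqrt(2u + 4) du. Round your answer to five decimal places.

Δu = (8.5 − 3.5)/7 = 5/7.
Left endpoints: 3.5, 59/14, 69/14, 79/14, 89/14, 99/14, 109/14.
f(3.5) ≈ 3.31662, f(59/14) ≈ 3.52542, f(69/14) ≈ 3.72252, f(79/14) ≈ 3.90969, f(89/14) ≈ 4.08831, f(99/14) ≈ 4.25944, f(109/14) ≈ 4.42396.
Sum = Δu · [f(3.5) + f(59/14) + f(69/14) + ...].
Sum ≈ 19.46141.

19.46141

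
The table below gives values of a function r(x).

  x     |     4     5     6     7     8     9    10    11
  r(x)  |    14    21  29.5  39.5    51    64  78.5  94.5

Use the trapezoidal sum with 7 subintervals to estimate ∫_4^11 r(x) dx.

Δx = 1.
T_7 = (1/2)·[14 + 2·21 + 2·29.5 + 2·39.5 + 2·51 + 2·64 + 2·78.5 + 94.5] = 337.75.

337.75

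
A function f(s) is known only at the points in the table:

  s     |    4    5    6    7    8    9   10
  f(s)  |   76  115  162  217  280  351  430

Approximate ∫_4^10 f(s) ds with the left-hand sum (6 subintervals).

Δs = 1.
Sum = 1·[76 + 115 + 162 + 217 + 280 + 351] = 1201.

1201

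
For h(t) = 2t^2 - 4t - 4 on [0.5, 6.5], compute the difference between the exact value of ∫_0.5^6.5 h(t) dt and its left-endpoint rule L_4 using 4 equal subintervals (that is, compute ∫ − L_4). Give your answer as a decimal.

Exact integral: ∫_0.5^6.5 h(t) dt = 75.
L_4 = 34.5.
Error = 75 − 34.5 = 40.5.

40.5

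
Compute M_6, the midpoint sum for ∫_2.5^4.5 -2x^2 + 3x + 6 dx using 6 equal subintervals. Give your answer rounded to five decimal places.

-17.29630

Δx = (4.5 − 2.5)/6 = 1/3.
Midpoints: 8/3, 3, 10/3, 11/3, 4, 13/3.
f(8/3) = -2/9, f(3) = -3, f(10/3) = -56/9, f(11/3) = -89/9, f(4) = -14, f(13/3) = -167/9.
Sum = Δx · [f(8/3) + f(3) + f(10/3) + ...].
Sum ≈ -17.29630.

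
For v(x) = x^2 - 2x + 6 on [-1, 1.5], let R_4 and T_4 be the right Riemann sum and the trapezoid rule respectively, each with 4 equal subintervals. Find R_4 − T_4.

R_4 = 14.19921875.
T_4 = 15.37109375.
R_4 − T_4 = -1.171875.

-1.171875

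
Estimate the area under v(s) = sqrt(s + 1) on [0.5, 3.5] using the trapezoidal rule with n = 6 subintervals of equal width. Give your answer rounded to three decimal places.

Δs = (3.5 − 0.5)/6 = 0.5.
v(0.5) ≈ 1.225, v(1) ≈ 1.414, v(1.5) ≈ 1.581, v(2) ≈ 1.732, v(2.5) ≈ 1.871, v(3) ≈ 2.000, v(3.5) ≈ 2.121.
T_6 = (Δs/2)·[v(s_0) + 2v(s_1) + ... + 2v(s_{5}) + v(s_6)].
Sum ≈ 5.136.

5.136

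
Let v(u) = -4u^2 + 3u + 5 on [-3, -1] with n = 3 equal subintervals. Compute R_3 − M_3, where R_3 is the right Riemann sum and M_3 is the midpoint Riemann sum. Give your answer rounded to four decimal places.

R_3 ≈ -24.592593.
M_3 ≈ -36.370370.
R_3 − M_3 ≈ 11.7778.

11.7778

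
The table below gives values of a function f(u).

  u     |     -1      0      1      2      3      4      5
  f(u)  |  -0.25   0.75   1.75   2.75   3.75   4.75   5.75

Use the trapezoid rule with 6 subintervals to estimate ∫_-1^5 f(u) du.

Δu = 1.
T_6 = (1/2)·[(-0.25) + 2·0.75 + 2·1.75 + 2·2.75 + 2·3.75 + 2·4.75 + 5.75] = 16.5.

16.5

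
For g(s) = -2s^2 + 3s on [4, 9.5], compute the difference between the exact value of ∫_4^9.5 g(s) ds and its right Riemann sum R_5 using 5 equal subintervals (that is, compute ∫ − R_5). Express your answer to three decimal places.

Exact integral: ∫_4^9.5 g(s) ds ≈ -417.54167.
R_5 = -492.36.
Error ≈ -417.54167 − (-492.36) ≈ 74.818.

74.818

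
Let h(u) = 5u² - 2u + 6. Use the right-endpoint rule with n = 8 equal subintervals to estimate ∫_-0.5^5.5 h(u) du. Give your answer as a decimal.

338.0625

Δu = (5.5 − (-0.5))/8 = 0.75.
Right endpoints: 0.25, 1, 1.75, 2.5, 3.25, 4, 4.75, 5.5.
h(0.25) = 5.8125, h(1) = 9, h(1.75) = 17.8125, h(2.5) = 32.25, h(3.25) = 52.3125, h(4) = 78, h(4.75) = 109.3125, h(5.5) = 146.25.
Sum = Δu · [h(0.25) + h(1) + h(1.75) + ...].
Sum = 338.0625.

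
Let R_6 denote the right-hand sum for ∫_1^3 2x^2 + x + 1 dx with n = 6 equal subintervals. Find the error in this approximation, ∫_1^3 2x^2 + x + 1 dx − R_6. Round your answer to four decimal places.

-3.0741

Exact integral: ∫_1^3 f(x) dx ≈ 23.333333.
R_6 ≈ 26.407407.
Error ≈ 23.333333 − 26.407407 ≈ -3.0741.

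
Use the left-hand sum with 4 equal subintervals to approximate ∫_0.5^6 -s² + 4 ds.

Δs = (6 − 0.5)/4 = 1.375.
Left endpoints: 0.5, 1.875, 3.25, 4.625.
f(0.5) = 3.75, f(1.875) = 0.484375, f(3.25) = -6.5625, f(4.625) = -17.390625.
Sum = Δs · [f(0.5) + f(1.875) + f(3.25) + f(4.625)].
Sum = -27.11328125.

-27.11328125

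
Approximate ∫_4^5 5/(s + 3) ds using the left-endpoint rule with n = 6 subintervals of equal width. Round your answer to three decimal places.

0.675

Δs = (5 − 4)/6 = 1/6.
Left endpoints: 4, 25/6, 13/3, 4.5, 14/3, 29/6.
f(4) = 5/7, f(25/6) = 30/43, f(13/3) = 15/22, f(4.5) = 2/3, f(14/3) = 15/23, f(29/6) = 30/47.
Sum = Δs · [f(4) + f(25/6) + f(13/3) + ...].
Sum ≈ 0.675.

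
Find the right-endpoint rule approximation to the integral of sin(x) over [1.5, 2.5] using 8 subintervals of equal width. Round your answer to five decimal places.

Δx = (2.5 − 1.5)/8 = 0.125.
Right endpoints: 1.625, 1.75, 1.875, 2, 2.125, 2.25, 2.375, 2.5.
f(1.625) ≈ 0.99853, f(1.75) ≈ 0.98399, f(1.875) ≈ 0.95409, f(2) ≈ 0.90930, f(2.125) ≈ 0.85032, f(2.25) ≈ 0.77807, f(2.375) ≈ 0.69369, f(2.5) ≈ 0.59847.
Sum = Δx · [f(1.625) + f(1.75) + f(1.875) + ...].
Sum ≈ 0.84581.

0.84581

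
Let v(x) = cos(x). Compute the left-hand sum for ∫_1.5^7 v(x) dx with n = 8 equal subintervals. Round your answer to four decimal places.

-0.5618

Δx = (7 − 1.5)/8 = 0.6875.
Left endpoints: 1.5, 2.1875, 2.875, 3.5625, 4.25, 4.9375, 5.625, 6.3125.
v(1.5) ≈ 0.0707, v(2.1875) ≈ -0.5783, v(2.875) ≈ -0.9647, v(3.5625) ≈ -0.9127, v(4.25) ≈ -0.4461, v(4.9375) ≈ 0.2232, v(5.625) ≈ 0.7911, v(6.3125) ≈ 0.9996.
Sum = Δx · [v(1.5) + v(2.1875) + v(2.875) + ...].
Sum ≈ -0.5618.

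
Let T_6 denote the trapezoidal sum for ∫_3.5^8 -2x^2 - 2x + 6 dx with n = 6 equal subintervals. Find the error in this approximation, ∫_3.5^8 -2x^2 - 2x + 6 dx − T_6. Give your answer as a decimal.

Exact integral: ∫_3.5^8 f(x) dx = -337.5.
T_6 = -338.34375.
Error = -337.5 − (-338.34375) = 0.84375.

0.84375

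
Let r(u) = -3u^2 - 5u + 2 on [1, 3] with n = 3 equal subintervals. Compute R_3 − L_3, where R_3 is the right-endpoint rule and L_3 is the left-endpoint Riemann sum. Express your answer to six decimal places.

-22.666667

R_3 ≈ -53.77777778.
L_3 ≈ -31.11111111.
R_3 − L_3 ≈ -22.666667.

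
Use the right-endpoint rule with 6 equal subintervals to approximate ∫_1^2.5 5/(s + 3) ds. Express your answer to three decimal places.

Δs = (2.5 − 1)/6 = 0.25.
Right endpoints: 1.25, 1.5, 1.75, 2, 2.25, 2.5.
f(1.25) = 20/17, f(1.5) = 10/9, f(1.75) = 20/19, f(2) = 1, f(2.25) = 20/21, f(2.5) = 10/11.
Sum = Δs · [f(1.25) + f(1.5) + f(1.75) + ...].
Sum ≈ 1.550.

1.550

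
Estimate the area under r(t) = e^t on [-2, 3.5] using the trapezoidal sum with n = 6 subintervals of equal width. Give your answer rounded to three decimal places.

35.258

Δt = (3.5 − (-2))/6 = 11/12.
r(-2) ≈ 0.135, r(-13/12) ≈ 0.338, r(-1/6) ≈ 0.846, r(0.75) ≈ 2.117, r(5/3) ≈ 5.294, r(31/12) ≈ 13.241, r(3.5) ≈ 33.115.
T_6 = (Δt/2)·[r(t_0) + 2r(t_1) + ... + 2r(t_{5}) + r(t_6)].
Sum ≈ 35.258.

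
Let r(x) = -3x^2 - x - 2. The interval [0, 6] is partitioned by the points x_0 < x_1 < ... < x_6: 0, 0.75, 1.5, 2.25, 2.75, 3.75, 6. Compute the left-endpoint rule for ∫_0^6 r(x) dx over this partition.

Subinterval widths: 0.75, 0.75, 0.75, 0.5, 1, 2.25.
Left endpoints: 0, 0.75, 1.5, 2.25, 2.75, 3.75.
r(0) = -2, r(0.75) = -4.4375, r(1.5) = -10.25, r(2.25) = -19.4375, r(2.75) = -27.4375, r(3.75) = -47.9375.
Sum = Σ Δx_i · r(x_i).
Sum = -157.53125.

-157.53125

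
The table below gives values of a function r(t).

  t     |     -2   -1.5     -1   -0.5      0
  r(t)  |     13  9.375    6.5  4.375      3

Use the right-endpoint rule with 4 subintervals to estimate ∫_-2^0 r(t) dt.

Δt = 0.5.
Sum = 0.5·[9.375 + 6.5 + 4.375 + 3] = 11.625.

11.625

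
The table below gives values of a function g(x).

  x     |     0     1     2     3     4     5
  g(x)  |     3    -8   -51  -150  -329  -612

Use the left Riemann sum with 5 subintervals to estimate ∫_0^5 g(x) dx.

-535

Δx = 1.
Sum = 1·[3 + (-8) + (-51) + (-150) + (-329)] = -535.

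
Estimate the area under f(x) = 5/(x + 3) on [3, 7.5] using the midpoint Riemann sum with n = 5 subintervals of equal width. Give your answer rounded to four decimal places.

Δx = (7.5 − 3)/5 = 0.9.
Midpoints: 3.45, 4.35, 5.25, 6.15, 7.05.
f(3.45) = 100/129, f(4.35) = 100/147, f(5.25) = 20/33, f(6.15) = 100/183, f(7.05) = 100/201.
Sum = Δx · [f(3.45) + f(4.35) + f(5.25) + f(6.15) + f(7.05)].
Sum ≈ 2.7949.

2.7949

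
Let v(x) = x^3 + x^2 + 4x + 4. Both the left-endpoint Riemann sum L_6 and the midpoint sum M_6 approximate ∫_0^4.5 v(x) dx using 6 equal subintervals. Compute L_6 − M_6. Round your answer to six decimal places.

-43.611328

L_6 = 146.14453125.
M_6 ≈ 189.75585938.
L_6 − M_6 ≈ -43.611328.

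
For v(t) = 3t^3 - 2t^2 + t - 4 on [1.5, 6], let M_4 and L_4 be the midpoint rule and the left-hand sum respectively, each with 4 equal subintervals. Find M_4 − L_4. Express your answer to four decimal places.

M_4 ≈ 810.259277.
L_4 ≈ 532.098633.
M_4 − L_4 ≈ 278.1606.

278.1606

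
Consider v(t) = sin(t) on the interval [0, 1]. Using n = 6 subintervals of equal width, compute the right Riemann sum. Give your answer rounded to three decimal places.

0.529

Δt = (1 − 0)/6 = 1/6.
Right endpoints: 1/6, 1/3, 0.5, 2/3, 5/6, 1.
v(1/6) ≈ 0.166, v(1/3) ≈ 0.327, v(0.5) ≈ 0.479, v(2/3) ≈ 0.618, v(5/6) ≈ 0.740, v(1) ≈ 0.841.
Sum = Δt · [v(1/6) + v(1/3) + v(0.5) + ...].
Sum ≈ 0.529.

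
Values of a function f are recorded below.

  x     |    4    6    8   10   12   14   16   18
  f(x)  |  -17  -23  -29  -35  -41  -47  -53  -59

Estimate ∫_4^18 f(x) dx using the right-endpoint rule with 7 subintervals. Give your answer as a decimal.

Δx = 2.
Sum = 2·[(-23) + (-29) + (-35) + (-41) + (-47) + (-53) + (-59)] = -574.

-574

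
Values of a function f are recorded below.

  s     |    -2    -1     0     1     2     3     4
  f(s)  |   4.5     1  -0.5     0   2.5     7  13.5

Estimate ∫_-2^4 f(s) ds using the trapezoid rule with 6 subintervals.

Δs = 1.
T_6 = (1/2)·[4.5 + 2·1 + 2·(-0.5) + 2·0 + 2·2.5 + 2·7 + 13.5] = 19.

19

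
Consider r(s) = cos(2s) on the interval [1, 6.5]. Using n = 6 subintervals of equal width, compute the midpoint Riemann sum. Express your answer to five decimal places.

Δs = (6.5 − 1)/6 = 11/12.
Midpoints: 35/24, 2.375, 79/24, 101/24, 5.125, 145/24.
r(35/24) ≈ -0.97481, r(2.375) ≈ 0.03760, r(79/24) ≈ 0.95529, r(101/24) ≈ -0.53346, r(5.125) ≈ -0.67839, r(145/24) ≈ 0.88559.
Sum = Δs · [r(35/24) + r(2.375) + r(79/24) + ...].
Sum ≈ -0.28250.

-0.28250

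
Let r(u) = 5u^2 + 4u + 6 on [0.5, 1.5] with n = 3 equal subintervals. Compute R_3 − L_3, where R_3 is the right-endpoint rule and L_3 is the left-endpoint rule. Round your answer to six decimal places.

R_3 ≈ 17.84259259.
L_3 ≈ 13.17592593.
R_3 − L_3 ≈ 4.666667.

4.666667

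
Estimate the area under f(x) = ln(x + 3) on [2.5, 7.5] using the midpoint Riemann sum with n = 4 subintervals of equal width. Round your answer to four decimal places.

10.3189

Δx = (7.5 − 2.5)/4 = 1.25.
Midpoints: 3.125, 4.375, 5.625, 6.875.
f(3.125) ≈ 1.8124, f(4.375) ≈ 1.9981, f(5.625) ≈ 2.1547, f(6.875) ≈ 2.2900.
Sum = Δx · [f(3.125) + f(4.375) + f(5.625) + f(6.875)].
Sum ≈ 10.3189.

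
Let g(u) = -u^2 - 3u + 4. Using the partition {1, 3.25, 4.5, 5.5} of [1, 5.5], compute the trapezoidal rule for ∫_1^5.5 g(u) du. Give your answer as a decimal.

-83.390625

Subinterval widths: 2.25, 1.25, 1.
g(1) = 0, g(3.25) = -16.3125, g(4.5) = -29.75, g(5.5) = -42.75.
On each subinterval the trapezoid contributes (Δu_i/2)·[g(u_{i-1}) + g(u_i)].
Sum = -83.390625.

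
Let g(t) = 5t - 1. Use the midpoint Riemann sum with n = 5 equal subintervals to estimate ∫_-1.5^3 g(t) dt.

Δt = (3 − (-1.5))/5 = 0.9.
Midpoints: -1.05, -0.15, 0.75, 1.65, 2.55.
g(-1.05) = -6.25, g(-0.15) = -1.75, g(0.75) = 2.75, g(1.65) = 7.25, g(2.55) = 11.75.
Sum = Δt · [g(-1.05) + g(-0.15) + g(0.75) + g(1.65) + g(2.55)].
Sum = 12.375.

12.375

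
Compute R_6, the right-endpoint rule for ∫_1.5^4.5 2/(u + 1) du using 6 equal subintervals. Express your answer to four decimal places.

1.4731

Δu = (4.5 − 1.5)/6 = 0.5.
Right endpoints: 2, 2.5, 3, 3.5, 4, 4.5.
f(2) = 2/3, f(2.5) = 4/7, f(3) = 0.5, f(3.5) = 4/9, f(4) = 0.4, f(4.5) = 4/11.
Sum = Δu · [f(2) + f(2.5) + f(3) + ...].
Sum ≈ 1.4731.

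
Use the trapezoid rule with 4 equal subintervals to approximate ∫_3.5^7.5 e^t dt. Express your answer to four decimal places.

1920.4296

Δt = (7.5 − 3.5)/4 = 1.
f(3.5) ≈ 33.1155, f(4.5) ≈ 90.0171, f(5.5) ≈ 244.6919, f(6.5) ≈ 665.1416, f(7.5) ≈ 1808.0424.
T_4 = (Δt/2)·[f(t_0) + 2f(t_1) + 2f(t_2) + 2f(t_3) + f(t_4)].
Sum ≈ 1920.4296.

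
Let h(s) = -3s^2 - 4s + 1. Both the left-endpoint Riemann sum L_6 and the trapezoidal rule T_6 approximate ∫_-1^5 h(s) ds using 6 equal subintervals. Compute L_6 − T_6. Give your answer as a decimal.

L_6 = -123.
T_6 = -171.
L_6 − T_6 = 48.

48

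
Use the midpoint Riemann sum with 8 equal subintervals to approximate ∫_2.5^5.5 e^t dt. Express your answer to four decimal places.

231.1526

Δt = (5.5 − 2.5)/8 = 0.375.
Midpoints: 2.6875, 3.0625, 3.4375, 3.8125, 4.1875, 4.5625, 4.9375, 5.3125.
f(2.6875) ≈ 14.6949, f(3.0625) ≈ 21.3809, f(3.4375) ≈ 31.1091, f(3.8125) ≈ 45.2635, f(4.1875) ≈ 65.8579, f(4.5625) ≈ 95.8227, f(4.9375) ≈ 139.4213, f(5.3125) ≈ 202.8567.
Sum = Δt · [f(2.6875) + f(3.0625) + f(3.4375) + ...].
Sum ≈ 231.1526.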